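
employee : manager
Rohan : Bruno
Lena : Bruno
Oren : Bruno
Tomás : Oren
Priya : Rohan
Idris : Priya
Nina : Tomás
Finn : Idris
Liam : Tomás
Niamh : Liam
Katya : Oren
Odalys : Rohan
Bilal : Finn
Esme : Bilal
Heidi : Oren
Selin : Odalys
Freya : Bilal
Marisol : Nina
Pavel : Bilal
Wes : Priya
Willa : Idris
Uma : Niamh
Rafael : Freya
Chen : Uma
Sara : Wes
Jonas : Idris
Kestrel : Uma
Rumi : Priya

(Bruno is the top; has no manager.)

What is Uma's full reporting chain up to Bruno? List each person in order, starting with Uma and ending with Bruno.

Uma reports to Niamh. Niamh reports to Liam. Liam reports to Tomás. Tomás reports to Oren. Oren reports to Bruno. Bruno is at the top.

Uma -> Niamh -> Liam -> Tomás -> Oren -> Bruno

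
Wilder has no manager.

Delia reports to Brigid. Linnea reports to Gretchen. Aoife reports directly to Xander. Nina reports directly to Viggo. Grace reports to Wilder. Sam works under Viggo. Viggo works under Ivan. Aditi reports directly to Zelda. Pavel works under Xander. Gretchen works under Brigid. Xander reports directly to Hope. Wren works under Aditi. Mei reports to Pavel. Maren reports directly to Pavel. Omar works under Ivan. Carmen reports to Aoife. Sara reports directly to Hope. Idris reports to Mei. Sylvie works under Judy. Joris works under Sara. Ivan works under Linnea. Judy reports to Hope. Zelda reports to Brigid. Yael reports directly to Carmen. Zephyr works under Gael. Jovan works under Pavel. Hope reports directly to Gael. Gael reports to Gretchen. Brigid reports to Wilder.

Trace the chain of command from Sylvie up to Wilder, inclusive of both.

Sylvie reports to Judy. Judy reports to Hope. Hope reports to Gael. Gael reports to Gretchen. Gretchen reports to Brigid. Brigid reports to Wilder. Wilder is at the top.

Sylvie -> Judy -> Hope -> Gael -> Gretchen -> Brigid -> Wilder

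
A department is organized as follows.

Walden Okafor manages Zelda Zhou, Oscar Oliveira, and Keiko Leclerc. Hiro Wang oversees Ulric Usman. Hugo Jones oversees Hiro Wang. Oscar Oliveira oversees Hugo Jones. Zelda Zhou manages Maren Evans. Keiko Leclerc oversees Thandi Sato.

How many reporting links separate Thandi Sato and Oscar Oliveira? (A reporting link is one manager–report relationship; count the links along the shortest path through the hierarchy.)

Thandi Sato is 2 levels below Walden Okafor, and Oscar Oliveira is 1 level below Walden Okafor (their lowest common manager). The shortest path runs up from Thandi Sato to Walden Okafor and back down to Oscar Oliveira: 2 + 1 = 3 links.

3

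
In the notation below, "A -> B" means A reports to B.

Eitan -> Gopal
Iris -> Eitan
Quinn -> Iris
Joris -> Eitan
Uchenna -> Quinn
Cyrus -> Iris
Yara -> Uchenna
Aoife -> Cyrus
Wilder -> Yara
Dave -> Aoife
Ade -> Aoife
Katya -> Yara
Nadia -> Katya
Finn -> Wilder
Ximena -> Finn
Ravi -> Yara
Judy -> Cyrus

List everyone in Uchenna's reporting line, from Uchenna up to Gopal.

Uchenna reports to Quinn. Quinn reports to Iris. Iris reports to Eitan. Eitan reports to Gopal. Gopal is at the top.

Uchenna -> Quinn -> Iris -> Eitan -> Gopal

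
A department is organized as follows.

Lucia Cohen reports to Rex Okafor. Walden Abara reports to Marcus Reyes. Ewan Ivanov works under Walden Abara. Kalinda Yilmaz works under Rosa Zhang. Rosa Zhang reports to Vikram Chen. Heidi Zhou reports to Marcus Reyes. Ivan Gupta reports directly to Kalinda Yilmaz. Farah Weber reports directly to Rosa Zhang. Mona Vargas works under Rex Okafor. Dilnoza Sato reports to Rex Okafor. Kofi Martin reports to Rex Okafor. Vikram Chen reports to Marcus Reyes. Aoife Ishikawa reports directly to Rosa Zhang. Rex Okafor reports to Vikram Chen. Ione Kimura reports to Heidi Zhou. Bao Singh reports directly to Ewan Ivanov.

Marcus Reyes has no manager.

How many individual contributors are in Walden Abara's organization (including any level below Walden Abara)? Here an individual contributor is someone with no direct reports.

1

The only person in Walden Abara's organization with no one reporting to them is Bao Singh. That is 1.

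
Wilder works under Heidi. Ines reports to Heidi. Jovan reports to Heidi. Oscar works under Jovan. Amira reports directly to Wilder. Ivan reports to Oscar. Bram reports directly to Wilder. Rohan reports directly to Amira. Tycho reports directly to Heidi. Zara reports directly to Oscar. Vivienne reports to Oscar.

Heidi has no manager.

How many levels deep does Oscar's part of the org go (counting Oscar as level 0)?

The longest chain under Oscar runs Oscar → Vivienne, which is 1 level below Oscar.

1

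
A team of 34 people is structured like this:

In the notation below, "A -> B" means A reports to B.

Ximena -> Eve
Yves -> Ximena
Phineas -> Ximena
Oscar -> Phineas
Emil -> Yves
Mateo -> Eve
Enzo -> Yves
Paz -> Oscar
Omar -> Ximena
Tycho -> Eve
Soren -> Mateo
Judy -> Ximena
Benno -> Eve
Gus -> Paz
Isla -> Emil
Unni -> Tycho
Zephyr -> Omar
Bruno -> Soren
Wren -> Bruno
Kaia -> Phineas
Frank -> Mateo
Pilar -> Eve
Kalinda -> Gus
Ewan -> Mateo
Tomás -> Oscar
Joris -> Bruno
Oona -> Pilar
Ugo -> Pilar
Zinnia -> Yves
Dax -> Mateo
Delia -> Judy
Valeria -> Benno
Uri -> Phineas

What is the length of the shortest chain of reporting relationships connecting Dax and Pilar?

3

Dax is 2 levels below Eve, and Pilar is 1 level below Eve (their lowest common manager). The shortest path runs up from Dax to Eve and back down to Pilar: 2 + 1 = 3 links.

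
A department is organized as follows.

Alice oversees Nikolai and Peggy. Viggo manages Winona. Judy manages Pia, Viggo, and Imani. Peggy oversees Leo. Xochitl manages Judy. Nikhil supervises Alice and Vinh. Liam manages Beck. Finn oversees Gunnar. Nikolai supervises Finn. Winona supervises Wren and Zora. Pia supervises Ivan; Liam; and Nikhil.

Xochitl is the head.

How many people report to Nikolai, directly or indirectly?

2

Nikolai directly manages Finn. Under Finn: Gunnar (1). That's 2 in total.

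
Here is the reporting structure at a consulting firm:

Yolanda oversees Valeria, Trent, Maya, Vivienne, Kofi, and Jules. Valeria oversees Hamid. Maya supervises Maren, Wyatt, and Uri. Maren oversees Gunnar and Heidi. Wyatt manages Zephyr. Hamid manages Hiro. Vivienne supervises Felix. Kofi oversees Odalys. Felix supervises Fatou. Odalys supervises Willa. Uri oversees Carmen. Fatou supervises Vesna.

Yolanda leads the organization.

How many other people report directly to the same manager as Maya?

5

Maya reports to Yolanda. Yolanda's other direct reports are Valeria, Trent, Vivienne, Kofi, Jules — 5 peers.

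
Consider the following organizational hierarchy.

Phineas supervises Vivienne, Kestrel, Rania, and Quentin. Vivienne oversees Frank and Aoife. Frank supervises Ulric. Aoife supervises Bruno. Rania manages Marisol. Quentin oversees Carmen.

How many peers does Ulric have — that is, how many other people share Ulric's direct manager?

0

Ulric reports to Frank, and Frank has no other direct reports. Ulric has 0 peers.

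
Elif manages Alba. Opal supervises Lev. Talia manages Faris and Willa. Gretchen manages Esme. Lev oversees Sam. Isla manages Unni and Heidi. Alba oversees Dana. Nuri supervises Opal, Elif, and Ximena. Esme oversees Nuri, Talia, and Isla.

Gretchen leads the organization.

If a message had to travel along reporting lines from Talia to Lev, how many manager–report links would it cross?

Talia is 1 level below Esme, and Lev is 3 levels below Esme (their lowest common manager). The shortest path runs up from Talia to Esme and back down to Lev: 1 + 3 = 4 links.

4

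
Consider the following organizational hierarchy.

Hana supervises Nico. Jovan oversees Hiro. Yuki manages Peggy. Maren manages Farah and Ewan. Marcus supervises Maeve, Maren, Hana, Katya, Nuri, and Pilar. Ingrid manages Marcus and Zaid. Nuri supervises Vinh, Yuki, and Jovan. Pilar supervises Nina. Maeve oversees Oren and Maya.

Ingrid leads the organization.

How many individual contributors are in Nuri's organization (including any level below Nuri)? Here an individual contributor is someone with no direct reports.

3

The people in Nuri's organization with no one reporting to them are Hiro, Peggy, Vinh. That is 3.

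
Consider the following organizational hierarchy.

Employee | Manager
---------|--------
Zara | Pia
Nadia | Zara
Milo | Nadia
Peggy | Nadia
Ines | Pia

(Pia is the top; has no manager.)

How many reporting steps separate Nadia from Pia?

2

Chain from Nadia up to Pia: Nadia → Zara → Pia. That is 2 steps up, so Nadia is 2 levels below Pia.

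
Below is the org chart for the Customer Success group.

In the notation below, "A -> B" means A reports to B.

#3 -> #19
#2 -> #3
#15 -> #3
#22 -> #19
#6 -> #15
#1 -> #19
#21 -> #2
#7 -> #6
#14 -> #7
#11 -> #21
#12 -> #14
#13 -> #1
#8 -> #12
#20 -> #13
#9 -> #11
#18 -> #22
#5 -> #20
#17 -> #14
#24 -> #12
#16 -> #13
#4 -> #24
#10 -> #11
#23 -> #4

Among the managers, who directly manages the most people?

#19

Direct-report counts: #19 has 3; #1 has 1; #13 has 2; #20 has 1; #22 has 1; #3 has 2; #15 has 1; #6 has 1; #7 has 1; #14 has 2; #12 has 2; #24 has 1; #4 has 1; #2 has 1; #21 has 1; #11 has 2. The largest is 3, held by #19.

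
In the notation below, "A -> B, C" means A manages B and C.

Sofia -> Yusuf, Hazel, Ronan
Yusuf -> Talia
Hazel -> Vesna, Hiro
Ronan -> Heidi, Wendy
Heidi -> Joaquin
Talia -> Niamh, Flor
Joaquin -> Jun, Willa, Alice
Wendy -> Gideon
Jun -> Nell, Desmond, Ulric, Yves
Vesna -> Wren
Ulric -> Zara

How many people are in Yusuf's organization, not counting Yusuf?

Yusuf directly manages Talia. Under Talia: Flor, Niamh (2). That's 3 in total.

3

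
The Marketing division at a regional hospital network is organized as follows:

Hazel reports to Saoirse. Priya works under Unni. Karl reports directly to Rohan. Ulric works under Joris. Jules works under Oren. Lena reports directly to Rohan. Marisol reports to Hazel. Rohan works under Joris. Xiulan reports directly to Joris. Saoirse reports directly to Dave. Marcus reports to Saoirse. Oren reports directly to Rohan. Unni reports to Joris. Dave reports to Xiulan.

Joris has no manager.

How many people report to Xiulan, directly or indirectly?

Xiulan directly manages Dave. Under Dave: Saoirse, Hazel, Marisol, Marcus (4). That's 5 in total.

5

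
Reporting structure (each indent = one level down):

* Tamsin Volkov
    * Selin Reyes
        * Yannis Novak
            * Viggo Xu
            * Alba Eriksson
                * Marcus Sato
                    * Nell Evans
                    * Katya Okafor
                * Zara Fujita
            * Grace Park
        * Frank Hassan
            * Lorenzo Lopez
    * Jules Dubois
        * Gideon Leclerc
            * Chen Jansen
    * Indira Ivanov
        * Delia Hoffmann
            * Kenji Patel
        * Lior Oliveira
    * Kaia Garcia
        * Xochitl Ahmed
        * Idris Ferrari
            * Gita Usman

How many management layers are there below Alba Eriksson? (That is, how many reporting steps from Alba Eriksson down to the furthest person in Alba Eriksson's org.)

2

The longest chain under Alba Eriksson runs Alba Eriksson → Marcus Sato → Katya Okafor, which is 2 levels below Alba Eriksson.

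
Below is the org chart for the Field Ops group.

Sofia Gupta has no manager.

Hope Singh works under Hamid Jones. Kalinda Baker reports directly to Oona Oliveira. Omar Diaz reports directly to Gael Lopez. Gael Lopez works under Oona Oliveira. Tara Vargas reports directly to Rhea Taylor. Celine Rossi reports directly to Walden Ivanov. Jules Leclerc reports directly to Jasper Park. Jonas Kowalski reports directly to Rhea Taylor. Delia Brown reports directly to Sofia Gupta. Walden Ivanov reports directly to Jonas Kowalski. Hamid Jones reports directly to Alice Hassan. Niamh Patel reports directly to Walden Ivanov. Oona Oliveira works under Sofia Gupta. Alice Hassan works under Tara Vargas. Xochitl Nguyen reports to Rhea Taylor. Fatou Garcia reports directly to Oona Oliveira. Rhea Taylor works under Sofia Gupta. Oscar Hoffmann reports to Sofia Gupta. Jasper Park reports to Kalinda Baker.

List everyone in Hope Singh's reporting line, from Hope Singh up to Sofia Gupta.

Hope Singh reports to Hamid Jones. Hamid Jones reports to Alice Hassan. Alice Hassan reports to Tara Vargas. Tara Vargas reports to Rhea Taylor. Rhea Taylor reports to Sofia Gupta. Sofia Gupta is at the top.

Hope Singh -> Hamid Jones -> Alice Hassan -> Tara Vargas -> Rhea Taylor -> Sofia Gupta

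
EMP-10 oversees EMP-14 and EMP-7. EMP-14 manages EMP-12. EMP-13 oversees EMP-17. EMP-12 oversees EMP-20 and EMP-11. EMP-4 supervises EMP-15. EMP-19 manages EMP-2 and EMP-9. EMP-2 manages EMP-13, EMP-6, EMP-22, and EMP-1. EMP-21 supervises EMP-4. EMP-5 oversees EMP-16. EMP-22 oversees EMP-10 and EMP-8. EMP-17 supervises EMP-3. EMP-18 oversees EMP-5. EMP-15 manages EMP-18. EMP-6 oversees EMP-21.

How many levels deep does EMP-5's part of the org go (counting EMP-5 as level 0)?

The longest chain under EMP-5 runs EMP-5 → EMP-16, which is 1 level below EMP-5.

1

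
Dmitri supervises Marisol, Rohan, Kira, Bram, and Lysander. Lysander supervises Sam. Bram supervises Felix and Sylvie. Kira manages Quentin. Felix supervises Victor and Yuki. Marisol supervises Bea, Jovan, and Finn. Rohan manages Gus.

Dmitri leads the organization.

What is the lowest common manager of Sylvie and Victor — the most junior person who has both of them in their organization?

Sylvie's chain of managers is Bram, Dmitri. Victor's chain of managers is Felix, Bram, Dmitri. The first manager that appears in both chains is Bram.

Bram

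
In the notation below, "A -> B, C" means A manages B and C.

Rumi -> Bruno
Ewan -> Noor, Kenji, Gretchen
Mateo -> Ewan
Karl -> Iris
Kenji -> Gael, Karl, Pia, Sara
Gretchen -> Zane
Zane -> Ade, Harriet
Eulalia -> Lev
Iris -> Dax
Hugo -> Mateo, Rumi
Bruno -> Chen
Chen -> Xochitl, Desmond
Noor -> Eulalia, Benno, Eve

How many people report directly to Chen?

Chen directly manages Xochitl, Desmond. That is 2 direct reports.

2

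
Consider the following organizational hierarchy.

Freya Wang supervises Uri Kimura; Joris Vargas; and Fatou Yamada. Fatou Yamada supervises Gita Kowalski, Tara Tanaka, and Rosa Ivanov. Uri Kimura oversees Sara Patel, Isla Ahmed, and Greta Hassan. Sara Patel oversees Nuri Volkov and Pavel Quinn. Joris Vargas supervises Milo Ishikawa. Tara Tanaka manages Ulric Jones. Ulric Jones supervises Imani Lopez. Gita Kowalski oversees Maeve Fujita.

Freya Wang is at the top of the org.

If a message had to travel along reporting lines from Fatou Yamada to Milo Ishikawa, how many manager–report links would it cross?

Fatou Yamada is 1 level below Freya Wang, and Milo Ishikawa is 2 levels below Freya Wang (their lowest common manager). The shortest path runs up from Fatou Yamada to Freya Wang and back down to Milo Ishikawa: 1 + 2 = 3 links.

3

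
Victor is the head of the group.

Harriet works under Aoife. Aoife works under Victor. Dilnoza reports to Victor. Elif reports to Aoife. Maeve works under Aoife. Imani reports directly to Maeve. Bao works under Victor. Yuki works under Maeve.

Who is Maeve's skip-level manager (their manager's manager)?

Maeve reports to Aoife, and Aoife reports to Victor. So Maeve's skip-level manager is Victor.

Victor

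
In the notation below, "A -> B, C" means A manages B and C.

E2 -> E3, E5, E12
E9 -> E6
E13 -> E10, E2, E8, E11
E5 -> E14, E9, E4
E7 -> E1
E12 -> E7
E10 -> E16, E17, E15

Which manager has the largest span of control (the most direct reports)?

E13

Direct-report counts: E13 has 4; E2 has 3; E12 has 1; E7 has 1; E5 has 3; E9 has 1; E10 has 3. The largest is 4, held by E13.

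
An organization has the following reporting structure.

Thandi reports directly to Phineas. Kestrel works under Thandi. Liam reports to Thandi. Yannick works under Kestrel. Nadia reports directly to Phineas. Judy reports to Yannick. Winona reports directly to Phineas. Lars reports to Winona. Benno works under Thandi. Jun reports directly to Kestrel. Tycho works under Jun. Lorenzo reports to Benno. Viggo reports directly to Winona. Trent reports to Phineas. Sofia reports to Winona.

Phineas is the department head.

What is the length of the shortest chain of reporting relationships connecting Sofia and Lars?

2

Sofia is 1 level below Winona, and Lars is 1 level below Winona (their lowest common manager). The shortest path runs up from Sofia to Winona and back down to Lars: 1 + 1 = 2 links.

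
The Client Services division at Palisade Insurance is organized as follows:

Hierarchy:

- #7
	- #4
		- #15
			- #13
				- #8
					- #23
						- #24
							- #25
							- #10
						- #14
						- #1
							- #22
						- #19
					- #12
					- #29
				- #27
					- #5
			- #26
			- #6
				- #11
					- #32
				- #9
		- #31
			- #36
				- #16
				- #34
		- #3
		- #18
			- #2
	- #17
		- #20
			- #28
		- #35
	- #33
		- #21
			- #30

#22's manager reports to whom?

#22 reports to #1, and #1 reports to #23. So #22's skip-level manager is #23.

#23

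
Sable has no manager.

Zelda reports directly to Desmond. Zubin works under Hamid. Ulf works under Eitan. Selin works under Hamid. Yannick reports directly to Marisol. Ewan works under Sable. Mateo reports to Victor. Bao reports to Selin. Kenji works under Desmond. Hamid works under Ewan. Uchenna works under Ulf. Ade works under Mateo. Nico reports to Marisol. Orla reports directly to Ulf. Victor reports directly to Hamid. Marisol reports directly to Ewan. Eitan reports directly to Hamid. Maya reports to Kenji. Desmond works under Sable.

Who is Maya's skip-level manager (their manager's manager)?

Maya reports to Kenji, and Kenji reports to Desmond. So Maya's skip-level manager is Desmond.

Desmond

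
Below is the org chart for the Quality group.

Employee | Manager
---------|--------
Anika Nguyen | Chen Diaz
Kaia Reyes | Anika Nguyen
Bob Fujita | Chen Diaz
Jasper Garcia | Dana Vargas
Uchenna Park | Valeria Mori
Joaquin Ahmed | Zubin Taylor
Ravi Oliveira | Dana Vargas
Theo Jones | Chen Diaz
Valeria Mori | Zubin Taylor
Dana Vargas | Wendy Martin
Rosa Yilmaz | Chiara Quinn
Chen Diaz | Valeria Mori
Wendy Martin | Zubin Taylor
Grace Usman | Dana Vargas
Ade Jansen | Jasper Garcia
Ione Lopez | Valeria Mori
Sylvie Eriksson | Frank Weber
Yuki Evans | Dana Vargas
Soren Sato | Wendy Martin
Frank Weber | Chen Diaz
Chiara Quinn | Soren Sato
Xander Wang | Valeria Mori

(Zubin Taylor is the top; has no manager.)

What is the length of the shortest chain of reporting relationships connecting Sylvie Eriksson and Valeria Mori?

3

Sylvie Eriksson is in Valeria Mori's organization: the chain from Sylvie Eriksson up to Valeria Mori is Sylvie Eriksson → Frank Weber → Chen Diaz → Valeria Mori, which is 3 links.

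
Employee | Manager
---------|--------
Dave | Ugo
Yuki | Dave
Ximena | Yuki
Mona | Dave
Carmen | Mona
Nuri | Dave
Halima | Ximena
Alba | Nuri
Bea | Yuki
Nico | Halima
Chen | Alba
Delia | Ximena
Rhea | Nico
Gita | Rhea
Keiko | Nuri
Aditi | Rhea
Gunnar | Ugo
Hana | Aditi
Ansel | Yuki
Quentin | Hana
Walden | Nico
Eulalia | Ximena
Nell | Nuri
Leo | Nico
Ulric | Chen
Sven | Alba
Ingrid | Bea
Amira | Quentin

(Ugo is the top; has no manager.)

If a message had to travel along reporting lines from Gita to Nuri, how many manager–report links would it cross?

7

Gita is 6 levels below Dave, and Nuri is 1 level below Dave (their lowest common manager). The shortest path runs up from Gita to Dave and back down to Nuri: 6 + 1 = 7 links.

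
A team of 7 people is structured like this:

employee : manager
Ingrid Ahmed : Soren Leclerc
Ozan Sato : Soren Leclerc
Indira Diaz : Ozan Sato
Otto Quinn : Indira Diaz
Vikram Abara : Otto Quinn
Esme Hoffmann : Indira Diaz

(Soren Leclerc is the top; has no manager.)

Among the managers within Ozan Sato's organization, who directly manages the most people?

Direct-report counts within Ozan Sato's organization: Ozan Sato has 1; Indira Diaz has 2; Otto Quinn has 1. The largest is 2, held by Indira Diaz.

Indira Diaz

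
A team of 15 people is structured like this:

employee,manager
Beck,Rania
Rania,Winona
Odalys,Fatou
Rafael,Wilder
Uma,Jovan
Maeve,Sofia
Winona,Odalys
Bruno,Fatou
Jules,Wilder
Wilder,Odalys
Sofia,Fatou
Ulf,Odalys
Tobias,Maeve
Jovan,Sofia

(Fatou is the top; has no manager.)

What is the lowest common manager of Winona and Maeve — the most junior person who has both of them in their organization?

Winona's chain of managers is Odalys, Fatou. Maeve's chain of managers is Sofia, Fatou. The first manager that appears in both chains is Fatou.

Fatou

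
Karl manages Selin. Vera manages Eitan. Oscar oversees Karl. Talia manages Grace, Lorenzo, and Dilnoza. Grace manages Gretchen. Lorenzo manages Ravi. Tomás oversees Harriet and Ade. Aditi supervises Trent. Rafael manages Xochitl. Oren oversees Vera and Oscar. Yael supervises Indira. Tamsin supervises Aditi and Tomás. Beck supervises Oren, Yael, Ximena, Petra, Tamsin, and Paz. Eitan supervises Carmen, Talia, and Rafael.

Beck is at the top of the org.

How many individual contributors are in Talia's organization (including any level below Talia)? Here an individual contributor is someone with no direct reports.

The people in Talia's organization with no one reporting to them are Dilnoza, Ravi, Gretchen. That is 3.

3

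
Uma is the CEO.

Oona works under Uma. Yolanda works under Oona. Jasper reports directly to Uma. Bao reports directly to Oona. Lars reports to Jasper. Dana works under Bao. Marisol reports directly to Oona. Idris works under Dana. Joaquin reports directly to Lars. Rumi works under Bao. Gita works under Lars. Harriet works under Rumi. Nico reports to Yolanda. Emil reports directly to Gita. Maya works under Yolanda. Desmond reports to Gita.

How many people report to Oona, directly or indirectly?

9

Oona directly manages Yolanda, Bao, Marisol. Under Yolanda: Maya, Nico (2). Under Bao: Rumi, Harriet, Dana, Idris (4). Marisol has no reports. So Oona's organization is 3 direct reports plus everyone under them: 3 + 5 + 1 = 9.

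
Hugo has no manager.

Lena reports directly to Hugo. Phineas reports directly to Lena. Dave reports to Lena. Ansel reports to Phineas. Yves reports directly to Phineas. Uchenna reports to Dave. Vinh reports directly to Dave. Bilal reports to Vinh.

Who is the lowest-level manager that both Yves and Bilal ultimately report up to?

Yves's chain of managers is Phineas, Lena, Hugo. Bilal's chain of managers is Vinh, Dave, Lena, Hugo. The first manager that appears in both chains is Lena.

Lena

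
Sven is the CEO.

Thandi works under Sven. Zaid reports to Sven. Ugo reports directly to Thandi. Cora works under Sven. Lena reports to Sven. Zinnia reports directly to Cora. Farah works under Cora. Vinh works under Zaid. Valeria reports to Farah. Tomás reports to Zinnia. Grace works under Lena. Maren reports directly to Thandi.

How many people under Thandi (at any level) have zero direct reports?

2

The people in Thandi's organization with no one reporting to them are Maren, Ugo. That is 2.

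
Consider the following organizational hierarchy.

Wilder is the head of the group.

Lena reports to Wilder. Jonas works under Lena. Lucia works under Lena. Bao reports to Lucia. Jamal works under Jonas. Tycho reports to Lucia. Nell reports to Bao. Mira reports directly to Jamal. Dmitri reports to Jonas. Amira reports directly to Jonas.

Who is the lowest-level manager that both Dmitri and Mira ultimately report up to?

Dmitri's chain of managers is Jonas, Lena, Wilder. Mira's chain of managers is Jamal, Jonas, Lena, Wilder. The first manager that appears in both chains is Jonas.

Jonas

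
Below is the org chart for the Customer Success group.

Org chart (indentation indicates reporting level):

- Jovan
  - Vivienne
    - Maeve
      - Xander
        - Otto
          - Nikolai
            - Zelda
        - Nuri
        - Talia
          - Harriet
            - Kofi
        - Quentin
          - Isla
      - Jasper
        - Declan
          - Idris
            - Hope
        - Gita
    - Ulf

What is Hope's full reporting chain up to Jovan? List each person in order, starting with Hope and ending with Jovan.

Hope -> Idris -> Declan -> Jasper -> Maeve -> Vivienne -> Jovan

Hope reports to Idris. Idris reports to Declan. Declan reports to Jasper. Jasper reports to Maeve. Maeve reports to Vivienne. Vivienne reports to Jovan. Jovan is at the top.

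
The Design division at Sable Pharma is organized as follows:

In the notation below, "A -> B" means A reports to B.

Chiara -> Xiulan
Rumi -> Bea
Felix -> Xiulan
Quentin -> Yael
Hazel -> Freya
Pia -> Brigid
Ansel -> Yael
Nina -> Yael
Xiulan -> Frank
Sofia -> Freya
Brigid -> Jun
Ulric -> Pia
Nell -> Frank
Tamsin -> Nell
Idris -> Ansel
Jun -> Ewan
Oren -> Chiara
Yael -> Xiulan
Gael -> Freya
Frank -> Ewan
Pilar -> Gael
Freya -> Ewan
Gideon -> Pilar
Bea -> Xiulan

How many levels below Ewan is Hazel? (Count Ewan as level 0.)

Chain from Hazel up to Ewan: Hazel → Freya → Ewan. That is 2 steps up, so Hazel is 2 levels below Ewan.

2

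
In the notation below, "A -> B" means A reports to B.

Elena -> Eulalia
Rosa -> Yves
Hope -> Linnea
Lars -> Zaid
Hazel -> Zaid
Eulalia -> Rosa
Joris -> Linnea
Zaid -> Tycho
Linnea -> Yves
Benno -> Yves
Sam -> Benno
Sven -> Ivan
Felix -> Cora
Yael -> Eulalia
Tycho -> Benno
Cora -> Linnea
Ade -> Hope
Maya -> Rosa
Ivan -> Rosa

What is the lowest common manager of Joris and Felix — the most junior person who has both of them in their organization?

Linnea

Joris's chain of managers is Linnea, Yves. Felix's chain of managers is Cora, Linnea, Yves. The first manager that appears in both chains is Linnea.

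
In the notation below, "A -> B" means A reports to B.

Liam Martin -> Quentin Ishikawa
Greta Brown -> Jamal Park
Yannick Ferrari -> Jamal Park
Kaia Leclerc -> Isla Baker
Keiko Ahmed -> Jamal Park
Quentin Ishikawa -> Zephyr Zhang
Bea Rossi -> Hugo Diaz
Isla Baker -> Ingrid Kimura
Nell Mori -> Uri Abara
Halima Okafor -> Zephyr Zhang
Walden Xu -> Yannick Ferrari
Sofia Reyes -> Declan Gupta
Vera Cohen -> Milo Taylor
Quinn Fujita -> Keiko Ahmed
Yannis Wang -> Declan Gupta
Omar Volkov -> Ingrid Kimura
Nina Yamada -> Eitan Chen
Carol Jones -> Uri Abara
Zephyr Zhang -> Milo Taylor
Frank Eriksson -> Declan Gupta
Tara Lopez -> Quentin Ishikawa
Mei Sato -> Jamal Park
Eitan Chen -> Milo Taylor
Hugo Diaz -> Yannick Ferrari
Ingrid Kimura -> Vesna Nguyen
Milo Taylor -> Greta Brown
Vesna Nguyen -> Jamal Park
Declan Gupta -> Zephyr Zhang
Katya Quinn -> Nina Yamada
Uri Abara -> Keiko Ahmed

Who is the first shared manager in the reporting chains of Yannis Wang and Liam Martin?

Zephyr Zhang

Yannis Wang's chain of managers is Declan Gupta, Zephyr Zhang, Milo Taylor, Greta Brown, Jamal Park. Liam Martin's chain of managers is Quentin Ishikawa, Zephyr Zhang, Milo Taylor, Greta Brown, Jamal Park. The first manager that appears in both chains is Zephyr Zhang.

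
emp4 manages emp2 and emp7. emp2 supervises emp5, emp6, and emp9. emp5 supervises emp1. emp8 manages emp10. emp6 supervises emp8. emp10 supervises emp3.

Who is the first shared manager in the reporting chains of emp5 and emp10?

emp2

emp5's chain of managers is emp2, emp4. emp10's chain of managers is emp8, emp6, emp2, emp4. The first manager that appears in both chains is emp2.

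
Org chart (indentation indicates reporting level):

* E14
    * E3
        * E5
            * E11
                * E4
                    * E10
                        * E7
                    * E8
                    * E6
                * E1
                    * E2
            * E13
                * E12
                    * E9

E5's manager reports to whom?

E14

E5 reports to E3, and E3 reports to E14. So E5's skip-level manager is E14.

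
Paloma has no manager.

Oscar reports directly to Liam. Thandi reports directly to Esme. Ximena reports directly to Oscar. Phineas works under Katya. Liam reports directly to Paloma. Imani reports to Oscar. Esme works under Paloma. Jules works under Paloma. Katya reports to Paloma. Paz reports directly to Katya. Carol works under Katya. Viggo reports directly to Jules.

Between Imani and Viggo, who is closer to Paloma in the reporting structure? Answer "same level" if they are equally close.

Viggo

Imani is 3 levels below Paloma; Viggo is 2. Viggo is higher.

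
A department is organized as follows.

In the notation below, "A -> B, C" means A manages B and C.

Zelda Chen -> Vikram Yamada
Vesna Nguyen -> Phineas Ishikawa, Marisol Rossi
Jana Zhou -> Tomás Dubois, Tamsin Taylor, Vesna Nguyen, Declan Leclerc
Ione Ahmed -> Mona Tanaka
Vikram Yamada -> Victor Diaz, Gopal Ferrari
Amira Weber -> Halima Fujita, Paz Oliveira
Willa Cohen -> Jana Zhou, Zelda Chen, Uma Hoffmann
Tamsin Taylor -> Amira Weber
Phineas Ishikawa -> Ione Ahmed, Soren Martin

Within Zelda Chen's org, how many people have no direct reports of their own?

2

The people in Zelda Chen's organization with no one reporting to them are Gopal Ferrari, Victor Diaz. That is 2.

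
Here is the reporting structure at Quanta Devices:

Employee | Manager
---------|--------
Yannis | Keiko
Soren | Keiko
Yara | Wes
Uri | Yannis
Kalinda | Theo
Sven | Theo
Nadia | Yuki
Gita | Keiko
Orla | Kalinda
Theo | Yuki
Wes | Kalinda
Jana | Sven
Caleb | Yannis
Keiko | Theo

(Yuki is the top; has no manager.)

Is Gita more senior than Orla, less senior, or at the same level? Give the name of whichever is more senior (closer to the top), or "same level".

Both Gita and Orla are 3 levels below Yuki.

same level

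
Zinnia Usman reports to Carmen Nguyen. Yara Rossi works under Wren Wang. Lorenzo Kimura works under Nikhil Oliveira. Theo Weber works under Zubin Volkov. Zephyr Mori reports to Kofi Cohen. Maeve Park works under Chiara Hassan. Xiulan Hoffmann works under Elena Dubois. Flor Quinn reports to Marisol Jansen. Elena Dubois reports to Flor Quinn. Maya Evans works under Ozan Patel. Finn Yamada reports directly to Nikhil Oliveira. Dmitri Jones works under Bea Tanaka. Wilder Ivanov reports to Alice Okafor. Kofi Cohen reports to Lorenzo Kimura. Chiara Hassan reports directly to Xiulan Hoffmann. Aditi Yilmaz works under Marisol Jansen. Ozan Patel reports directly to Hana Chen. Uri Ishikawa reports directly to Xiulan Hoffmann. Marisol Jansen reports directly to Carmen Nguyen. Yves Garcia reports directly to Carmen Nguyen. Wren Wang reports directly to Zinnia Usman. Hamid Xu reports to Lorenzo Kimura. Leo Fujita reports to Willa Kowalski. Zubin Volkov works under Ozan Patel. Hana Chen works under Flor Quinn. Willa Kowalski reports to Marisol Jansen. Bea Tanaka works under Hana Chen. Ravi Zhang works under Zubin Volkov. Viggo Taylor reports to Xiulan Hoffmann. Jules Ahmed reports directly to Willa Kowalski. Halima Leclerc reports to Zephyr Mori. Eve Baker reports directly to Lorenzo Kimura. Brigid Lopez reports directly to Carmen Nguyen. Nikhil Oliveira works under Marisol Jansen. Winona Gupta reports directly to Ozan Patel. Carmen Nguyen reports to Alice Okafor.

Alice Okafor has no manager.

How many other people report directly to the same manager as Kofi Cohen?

2

Kofi Cohen reports to Lorenzo Kimura. Lorenzo Kimura's other direct reports are Hamid Xu, Eve Baker — 2 peers.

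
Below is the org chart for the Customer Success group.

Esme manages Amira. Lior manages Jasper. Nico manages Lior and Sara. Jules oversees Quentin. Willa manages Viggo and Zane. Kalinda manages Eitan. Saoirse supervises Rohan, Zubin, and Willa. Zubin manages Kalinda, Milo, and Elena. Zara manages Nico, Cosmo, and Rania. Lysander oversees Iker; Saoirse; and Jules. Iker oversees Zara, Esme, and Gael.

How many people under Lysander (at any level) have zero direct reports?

The people in Lysander's organization with no one reporting to them are Gael, Amira, Rania, Cosmo, Sara, Jasper, Rohan, Elena, Milo, Eitan, Zane, Viggo, Quentin. That is 13.

13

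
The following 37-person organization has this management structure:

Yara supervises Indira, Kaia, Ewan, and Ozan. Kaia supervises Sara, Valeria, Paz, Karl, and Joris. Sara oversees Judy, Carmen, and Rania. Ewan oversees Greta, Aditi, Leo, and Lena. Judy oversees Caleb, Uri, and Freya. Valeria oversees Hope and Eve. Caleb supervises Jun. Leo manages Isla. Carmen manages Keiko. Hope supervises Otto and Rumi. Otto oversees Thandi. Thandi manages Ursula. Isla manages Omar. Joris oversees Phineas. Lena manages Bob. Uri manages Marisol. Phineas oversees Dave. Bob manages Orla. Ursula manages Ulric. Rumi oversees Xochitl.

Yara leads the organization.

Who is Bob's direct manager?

Lena

Bob reports directly to Lena.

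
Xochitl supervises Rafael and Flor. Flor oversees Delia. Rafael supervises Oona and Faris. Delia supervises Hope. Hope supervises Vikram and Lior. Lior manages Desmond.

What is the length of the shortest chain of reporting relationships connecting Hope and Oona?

5

Hope is 3 levels below Xochitl, and Oona is 2 levels below Xochitl (their lowest common manager). The shortest path runs up from Hope to Xochitl and back down to Oona: 3 + 2 = 5 links.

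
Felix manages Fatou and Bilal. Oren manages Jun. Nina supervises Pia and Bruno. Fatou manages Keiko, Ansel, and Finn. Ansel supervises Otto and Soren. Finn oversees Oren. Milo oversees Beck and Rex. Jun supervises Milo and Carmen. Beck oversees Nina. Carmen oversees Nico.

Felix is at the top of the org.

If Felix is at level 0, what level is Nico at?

6

Chain from Nico up to Felix: Nico → Carmen → Jun → Oren → Finn → Fatou → Felix. That is 6 steps up, so Nico is 6 levels below Felix.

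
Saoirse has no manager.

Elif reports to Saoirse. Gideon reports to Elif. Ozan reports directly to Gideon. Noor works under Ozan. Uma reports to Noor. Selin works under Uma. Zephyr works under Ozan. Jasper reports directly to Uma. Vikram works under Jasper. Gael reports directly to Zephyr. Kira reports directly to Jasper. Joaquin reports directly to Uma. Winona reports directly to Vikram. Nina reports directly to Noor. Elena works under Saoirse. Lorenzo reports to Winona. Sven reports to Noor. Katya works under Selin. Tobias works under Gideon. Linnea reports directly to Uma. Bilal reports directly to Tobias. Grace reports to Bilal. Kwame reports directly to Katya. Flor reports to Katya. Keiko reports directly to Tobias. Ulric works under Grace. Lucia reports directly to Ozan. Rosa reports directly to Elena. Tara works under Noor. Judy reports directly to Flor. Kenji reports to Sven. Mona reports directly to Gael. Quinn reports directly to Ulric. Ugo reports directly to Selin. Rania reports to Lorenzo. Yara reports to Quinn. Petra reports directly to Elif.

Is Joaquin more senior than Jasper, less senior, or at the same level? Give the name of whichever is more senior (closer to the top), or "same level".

Both Joaquin and Jasper are 6 levels below Saoirse.

same level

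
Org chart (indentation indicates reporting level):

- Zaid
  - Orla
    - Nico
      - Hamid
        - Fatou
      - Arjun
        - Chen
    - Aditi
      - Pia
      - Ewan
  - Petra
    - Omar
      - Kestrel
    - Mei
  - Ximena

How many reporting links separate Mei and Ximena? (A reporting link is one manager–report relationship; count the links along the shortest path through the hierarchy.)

Mei is 2 levels below Zaid, and Ximena is 1 level below Zaid (their lowest common manager). The shortest path runs up from Mei to Zaid and back down to Ximena: 2 + 1 = 3 links.

3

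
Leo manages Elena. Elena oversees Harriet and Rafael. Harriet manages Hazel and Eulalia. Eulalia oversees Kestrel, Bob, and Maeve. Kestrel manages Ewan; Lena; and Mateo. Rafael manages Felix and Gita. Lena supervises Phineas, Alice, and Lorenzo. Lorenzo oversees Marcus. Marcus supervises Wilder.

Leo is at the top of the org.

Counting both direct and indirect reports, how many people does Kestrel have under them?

8

Kestrel directly manages Lena, Mateo, Ewan. Under Lena: Lorenzo, Marcus, Wilder, Phineas, Alice (5). Mateo has no reports. Ewan has no reports. So Kestrel's organization is 3 direct reports plus everyone under them: 6 + 1 + 1 = 8.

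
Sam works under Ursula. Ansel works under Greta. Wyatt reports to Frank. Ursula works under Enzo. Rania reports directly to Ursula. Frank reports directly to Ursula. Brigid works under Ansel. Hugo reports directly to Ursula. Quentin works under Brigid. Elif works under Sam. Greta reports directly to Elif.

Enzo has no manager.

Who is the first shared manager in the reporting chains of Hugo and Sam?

Ursula

Hugo's chain of managers is Ursula, Enzo. Sam's chain of managers is Ursula, Enzo. The first manager that appears in both chains is Ursula.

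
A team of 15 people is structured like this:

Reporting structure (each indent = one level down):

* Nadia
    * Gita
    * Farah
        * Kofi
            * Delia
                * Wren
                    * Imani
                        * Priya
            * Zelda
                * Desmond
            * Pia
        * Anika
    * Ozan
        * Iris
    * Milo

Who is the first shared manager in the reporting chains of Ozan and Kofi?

Nadia

Ozan's chain of managers is Nadia. Kofi's chain of managers is Farah, Nadia. The first manager that appears in both chains is Nadia.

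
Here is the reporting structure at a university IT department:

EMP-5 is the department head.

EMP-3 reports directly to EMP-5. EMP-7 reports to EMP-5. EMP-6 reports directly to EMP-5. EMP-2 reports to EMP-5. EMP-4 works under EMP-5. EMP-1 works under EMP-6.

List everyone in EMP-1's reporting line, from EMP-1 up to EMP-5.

EMP-1 reports to EMP-6. EMP-6 reports to EMP-5. EMP-5 is at the top.

EMP-1 -> EMP-6 -> EMP-5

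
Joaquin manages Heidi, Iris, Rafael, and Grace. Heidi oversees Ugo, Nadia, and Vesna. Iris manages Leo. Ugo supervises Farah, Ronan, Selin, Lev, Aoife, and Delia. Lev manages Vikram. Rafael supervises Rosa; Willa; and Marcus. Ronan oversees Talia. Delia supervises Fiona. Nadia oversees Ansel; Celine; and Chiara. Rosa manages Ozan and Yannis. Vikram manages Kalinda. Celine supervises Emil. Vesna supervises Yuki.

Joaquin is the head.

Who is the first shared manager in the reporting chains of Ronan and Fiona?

Ronan's chain of managers is Ugo, Heidi, Joaquin. Fiona's chain of managers is Delia, Ugo, Heidi, Joaquin. The first manager that appears in both chains is Ugo.

Ugo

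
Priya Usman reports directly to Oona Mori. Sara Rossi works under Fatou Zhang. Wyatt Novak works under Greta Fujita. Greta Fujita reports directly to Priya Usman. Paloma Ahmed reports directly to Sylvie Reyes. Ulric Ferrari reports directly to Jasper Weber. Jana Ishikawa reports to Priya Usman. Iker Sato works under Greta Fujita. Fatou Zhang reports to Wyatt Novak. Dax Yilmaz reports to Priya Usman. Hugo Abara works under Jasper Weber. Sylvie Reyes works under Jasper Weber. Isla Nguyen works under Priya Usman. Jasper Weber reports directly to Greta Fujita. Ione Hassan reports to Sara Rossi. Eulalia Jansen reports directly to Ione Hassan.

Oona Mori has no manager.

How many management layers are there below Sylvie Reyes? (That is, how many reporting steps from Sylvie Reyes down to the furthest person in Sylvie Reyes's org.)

1

The longest chain under Sylvie Reyes runs Sylvie Reyes → Paloma Ahmed, which is 1 level below Sylvie Reyes.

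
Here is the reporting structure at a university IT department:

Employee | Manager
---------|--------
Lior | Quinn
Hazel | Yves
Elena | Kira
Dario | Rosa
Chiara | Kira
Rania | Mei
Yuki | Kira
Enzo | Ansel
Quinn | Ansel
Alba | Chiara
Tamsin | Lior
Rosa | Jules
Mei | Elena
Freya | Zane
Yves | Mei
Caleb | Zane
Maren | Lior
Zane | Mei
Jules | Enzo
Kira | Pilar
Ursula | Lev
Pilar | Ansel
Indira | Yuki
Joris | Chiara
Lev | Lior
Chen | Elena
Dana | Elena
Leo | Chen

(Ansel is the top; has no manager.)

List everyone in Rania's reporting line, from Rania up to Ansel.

Rania -> Mei -> Elena -> Kira -> Pilar -> Ansel

Rania reports to Mei. Mei reports to Elena. Elena reports to Kira. Kira reports to Pilar. Pilar reports to Ansel. Ansel is at the top.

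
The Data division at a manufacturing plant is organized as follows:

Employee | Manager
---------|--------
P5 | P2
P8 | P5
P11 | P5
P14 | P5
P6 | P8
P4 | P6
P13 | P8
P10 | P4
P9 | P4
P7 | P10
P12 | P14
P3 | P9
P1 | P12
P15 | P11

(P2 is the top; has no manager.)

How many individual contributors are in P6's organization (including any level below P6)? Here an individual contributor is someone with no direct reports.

2

The people in P6's organization with no one reporting to them are P3, P7. That is 2.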